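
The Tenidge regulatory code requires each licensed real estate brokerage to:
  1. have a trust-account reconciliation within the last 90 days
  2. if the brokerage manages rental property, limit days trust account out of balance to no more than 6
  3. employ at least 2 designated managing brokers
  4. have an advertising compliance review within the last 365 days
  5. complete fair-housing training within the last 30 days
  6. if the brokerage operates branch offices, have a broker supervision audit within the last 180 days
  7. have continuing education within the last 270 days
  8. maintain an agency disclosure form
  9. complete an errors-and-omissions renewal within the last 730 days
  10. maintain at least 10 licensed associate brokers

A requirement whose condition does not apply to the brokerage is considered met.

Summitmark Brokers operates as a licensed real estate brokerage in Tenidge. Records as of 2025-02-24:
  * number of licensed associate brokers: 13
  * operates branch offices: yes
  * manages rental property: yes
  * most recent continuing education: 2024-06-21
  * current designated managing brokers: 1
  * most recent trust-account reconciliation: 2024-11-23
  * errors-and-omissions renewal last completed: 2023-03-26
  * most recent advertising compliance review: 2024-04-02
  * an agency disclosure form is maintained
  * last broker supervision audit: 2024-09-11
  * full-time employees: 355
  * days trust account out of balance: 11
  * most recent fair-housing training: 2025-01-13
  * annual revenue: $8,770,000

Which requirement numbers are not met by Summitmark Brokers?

1. trust-account reconciliation 93 days ago vs limit 90 → not met
2. condition 'manages rental property' holds; days trust account out of balance 11 > 6 → not met
3. designated managing brokers 1 < 2 → not met
4. advertising compliance review 328 days ago vs limit 365 → met
5. fair-housing training 42 days ago vs limit 30 → not met
6. condition 'operates branch offices' holds; broker supervision audit 166 days ago vs limit 180 → met
7. continuing education 248 days ago vs limit 270 → met
8. agency disclosure form present → met
9. errors-and-omissions renewal 701 days ago vs limit 730 → met
10. licensed associate brokers 13 ≥ 10 → met
Not met: 1, 2, 3, 5

1, 2, 3, 5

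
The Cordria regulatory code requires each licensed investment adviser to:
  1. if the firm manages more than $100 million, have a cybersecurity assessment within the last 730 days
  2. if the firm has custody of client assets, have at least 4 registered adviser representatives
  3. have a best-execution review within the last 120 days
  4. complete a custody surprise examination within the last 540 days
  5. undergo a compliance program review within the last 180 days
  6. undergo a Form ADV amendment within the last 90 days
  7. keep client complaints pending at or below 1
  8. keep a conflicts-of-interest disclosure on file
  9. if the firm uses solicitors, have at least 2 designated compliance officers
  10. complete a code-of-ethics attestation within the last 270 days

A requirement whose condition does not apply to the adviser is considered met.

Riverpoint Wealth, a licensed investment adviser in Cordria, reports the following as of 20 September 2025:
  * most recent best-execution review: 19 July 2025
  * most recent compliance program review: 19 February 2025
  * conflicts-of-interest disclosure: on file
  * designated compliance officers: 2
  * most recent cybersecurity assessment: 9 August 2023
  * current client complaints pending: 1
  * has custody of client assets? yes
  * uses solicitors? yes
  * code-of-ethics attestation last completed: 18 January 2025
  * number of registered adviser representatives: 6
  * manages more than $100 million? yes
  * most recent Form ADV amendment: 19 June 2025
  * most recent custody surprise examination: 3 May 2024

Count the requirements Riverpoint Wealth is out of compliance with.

3

1. condition 'manages more than $100 million' holds; cybersecurity assessment 773 days ago vs limit 730 → not met
2. condition 'has custody of client assets' holds; registered adviser representatives 6 ≥ 4 → met
3. best-execution review 63 days ago vs limit 120 → met
4. custody surprise examination 505 days ago vs limit 540 → met
5. compliance program review 213 days ago vs limit 180 → not met
6. Form ADV amendment 93 days ago vs limit 90 → not met
7. client complaints pending 1 ≤ 1 → met
8. conflicts-of-interest disclosure present → met
9. condition 'uses solicitors' holds; designated compliance officers 2 ≥ 2 → met
10. code-of-ethics attestation 245 days ago vs limit 270 → met
Not met: 3 of 10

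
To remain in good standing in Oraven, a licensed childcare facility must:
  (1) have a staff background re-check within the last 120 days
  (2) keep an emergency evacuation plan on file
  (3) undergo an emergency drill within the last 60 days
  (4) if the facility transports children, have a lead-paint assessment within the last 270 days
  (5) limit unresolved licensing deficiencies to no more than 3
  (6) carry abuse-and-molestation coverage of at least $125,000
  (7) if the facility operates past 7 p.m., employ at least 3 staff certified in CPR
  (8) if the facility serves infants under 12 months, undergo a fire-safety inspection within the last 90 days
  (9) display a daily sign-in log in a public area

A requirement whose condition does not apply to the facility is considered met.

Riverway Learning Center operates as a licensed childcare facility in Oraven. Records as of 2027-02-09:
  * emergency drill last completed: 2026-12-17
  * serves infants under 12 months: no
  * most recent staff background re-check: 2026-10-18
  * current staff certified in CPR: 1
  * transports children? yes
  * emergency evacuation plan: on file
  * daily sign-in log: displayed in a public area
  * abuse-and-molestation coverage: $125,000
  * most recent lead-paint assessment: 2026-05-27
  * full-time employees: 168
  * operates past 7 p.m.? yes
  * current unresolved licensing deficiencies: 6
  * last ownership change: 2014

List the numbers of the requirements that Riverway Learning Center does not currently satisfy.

1. staff background re-check 114 days ago vs limit 120 → met
2. emergency evacuation plan present → met
3. emergency drill 54 days ago vs limit 60 → met
4. condition 'transports children' holds; lead-paint assessment 258 days ago vs limit 270 → met
5. unresolved licensing deficiencies 6 > 3 → not met
6. abuse-and-molestation coverage $125,000 ≥ $125,000 → met
7. condition 'operates past 7 p.m.' holds; staff certified in CPR 1 < 3 → not met
8. condition 'serves infants under 12 months' does not hold → requirement n/a → met
9. daily sign-in log present → met
Not met: 5, 7

5, 7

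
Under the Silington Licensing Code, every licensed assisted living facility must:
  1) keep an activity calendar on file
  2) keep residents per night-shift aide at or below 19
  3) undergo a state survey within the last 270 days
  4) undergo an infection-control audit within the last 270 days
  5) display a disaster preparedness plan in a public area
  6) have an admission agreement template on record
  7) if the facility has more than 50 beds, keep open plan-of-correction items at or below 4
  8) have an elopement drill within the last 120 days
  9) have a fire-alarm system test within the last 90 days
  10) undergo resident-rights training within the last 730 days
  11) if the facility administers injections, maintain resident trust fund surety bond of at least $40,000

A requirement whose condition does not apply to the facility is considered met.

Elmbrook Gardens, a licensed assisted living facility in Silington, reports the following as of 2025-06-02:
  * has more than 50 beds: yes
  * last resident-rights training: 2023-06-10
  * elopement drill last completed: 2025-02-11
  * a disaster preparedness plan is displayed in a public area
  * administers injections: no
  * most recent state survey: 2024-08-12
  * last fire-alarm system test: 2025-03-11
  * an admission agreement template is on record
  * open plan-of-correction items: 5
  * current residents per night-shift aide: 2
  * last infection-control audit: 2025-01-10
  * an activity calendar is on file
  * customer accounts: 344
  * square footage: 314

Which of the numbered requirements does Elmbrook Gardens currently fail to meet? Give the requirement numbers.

1. activity calendar present → met
2. residents per night-shift aide 2 ≤ 19 → met
3. state survey 294 days ago vs limit 270 → not met
4. infection-control audit 143 days ago vs limit 270 → met
5. disaster preparedness plan present → met
6. admission agreement template present → met
7. condition 'has more than 50 beds' holds; open plan-of-correction items 5 > 4 → not met
8. elopement drill 111 days ago vs limit 120 → met
9. fire-alarm system test 83 days ago vs limit 90 → met
10. resident-rights training 723 days ago vs limit 730 → met
11. condition 'administers injections' does not hold → requirement n/a → met
Not met: 3, 7

3, 7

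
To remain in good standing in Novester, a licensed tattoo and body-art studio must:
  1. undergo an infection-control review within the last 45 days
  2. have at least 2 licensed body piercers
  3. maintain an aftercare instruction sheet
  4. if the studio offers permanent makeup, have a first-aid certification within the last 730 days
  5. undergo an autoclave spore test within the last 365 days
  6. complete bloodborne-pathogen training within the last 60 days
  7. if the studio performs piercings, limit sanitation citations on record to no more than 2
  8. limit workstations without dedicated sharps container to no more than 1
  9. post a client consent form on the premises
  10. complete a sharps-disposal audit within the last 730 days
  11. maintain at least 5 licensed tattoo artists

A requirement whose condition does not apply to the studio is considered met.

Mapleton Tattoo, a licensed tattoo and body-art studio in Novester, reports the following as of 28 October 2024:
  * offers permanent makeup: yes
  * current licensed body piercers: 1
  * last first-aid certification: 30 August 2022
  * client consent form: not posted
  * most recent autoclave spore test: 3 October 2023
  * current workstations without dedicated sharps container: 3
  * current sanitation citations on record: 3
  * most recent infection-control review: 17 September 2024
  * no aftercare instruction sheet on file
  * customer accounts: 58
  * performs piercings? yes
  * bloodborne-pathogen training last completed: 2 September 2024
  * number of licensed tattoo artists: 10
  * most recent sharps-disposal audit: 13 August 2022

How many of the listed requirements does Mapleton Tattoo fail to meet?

8

1. infection-control review 41 days ago vs limit 45 → met
2. licensed body piercers 1 < 2 → not met
3. aftercare instruction sheet absent → not met
4. condition 'offers permanent makeup' holds; first-aid certification 790 days ago vs limit 730 → not met
5. autoclave spore test 391 days ago vs limit 365 → not met
6. bloodborne-pathogen training 56 days ago vs limit 60 → met
7. condition 'performs piercings' holds; sanitation citations on record 3 > 2 → not met
8. workstations without dedicated sharps container 3 > 1 → not met
9. client consent form absent → not met
10. sharps-disposal audit 807 days ago vs limit 730 → not met
11. licensed tattoo artists 10 ≥ 5 → met
Not met: 8 of 11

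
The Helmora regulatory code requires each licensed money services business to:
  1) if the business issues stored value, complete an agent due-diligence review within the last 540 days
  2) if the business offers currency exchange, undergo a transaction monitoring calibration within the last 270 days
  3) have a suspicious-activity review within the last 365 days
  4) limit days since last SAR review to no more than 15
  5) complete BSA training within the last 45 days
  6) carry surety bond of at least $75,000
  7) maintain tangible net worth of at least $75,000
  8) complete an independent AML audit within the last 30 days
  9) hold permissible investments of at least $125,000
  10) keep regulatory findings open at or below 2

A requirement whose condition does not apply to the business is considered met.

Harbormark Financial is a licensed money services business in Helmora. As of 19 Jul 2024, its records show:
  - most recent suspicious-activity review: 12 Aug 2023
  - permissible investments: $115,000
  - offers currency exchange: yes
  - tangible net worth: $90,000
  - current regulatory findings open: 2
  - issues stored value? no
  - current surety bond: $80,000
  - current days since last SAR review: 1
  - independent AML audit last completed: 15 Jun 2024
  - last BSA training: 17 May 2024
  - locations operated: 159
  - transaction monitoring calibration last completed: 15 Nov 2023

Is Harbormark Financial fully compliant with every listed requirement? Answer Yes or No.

1. condition 'issues stored value' does not hold → requirement n/a → met
2. condition 'offers currency exchange' holds; transaction monitoring calibration 247 days ago vs limit 270 → met
3. suspicious-activity review 342 days ago vs limit 365 → met
4. days since last SAR review 1 ≤ 15 → met
5. BSA training 63 days ago vs limit 45 → not met
6. surety bond $80,000 ≥ $75,000 → met
7. tangible net worth $90,000 ≥ $75,000 → met
8. independent AML audit 34 days ago vs limit 30 → not met
9. permissible investments $115,000 < $125,000 → not met
10. regulatory findings open 2 ≤ 2 → met
Not met: 5, 8, 9

No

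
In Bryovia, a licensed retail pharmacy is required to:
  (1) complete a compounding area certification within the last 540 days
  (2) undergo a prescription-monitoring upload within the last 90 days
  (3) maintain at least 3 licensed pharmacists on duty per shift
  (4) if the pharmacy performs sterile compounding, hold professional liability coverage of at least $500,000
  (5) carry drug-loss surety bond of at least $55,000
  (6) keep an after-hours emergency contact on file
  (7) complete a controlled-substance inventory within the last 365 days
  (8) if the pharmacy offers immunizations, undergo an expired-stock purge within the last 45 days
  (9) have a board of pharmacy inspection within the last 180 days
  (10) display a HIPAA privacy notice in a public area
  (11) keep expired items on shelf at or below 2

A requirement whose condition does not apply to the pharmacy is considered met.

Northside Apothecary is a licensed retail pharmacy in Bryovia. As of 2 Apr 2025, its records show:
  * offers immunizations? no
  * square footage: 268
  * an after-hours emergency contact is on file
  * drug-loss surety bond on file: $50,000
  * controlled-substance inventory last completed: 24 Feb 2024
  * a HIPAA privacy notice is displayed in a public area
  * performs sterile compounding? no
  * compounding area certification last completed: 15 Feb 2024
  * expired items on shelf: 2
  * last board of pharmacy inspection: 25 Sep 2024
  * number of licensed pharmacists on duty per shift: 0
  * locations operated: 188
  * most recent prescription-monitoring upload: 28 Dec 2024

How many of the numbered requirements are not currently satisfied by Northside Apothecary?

1. compounding area certification 412 days ago vs limit 540 → met
2. prescription-monitoring upload 95 days ago vs limit 90 → not met
3. licensed pharmacists on duty per shift 0 < 3 → not met
4. condition 'performs sterile compounding' does not hold → requirement n/a → met
5. drug-loss surety bond $50,000 < $55,000 → not met
6. after-hours emergency contact present → met
7. controlled-substance inventory 403 days ago vs limit 365 → not met
8. condition 'offers immunizations' does not hold → requirement n/a → met
9. board of pharmacy inspection 189 days ago vs limit 180 → not met
10. HIPAA privacy notice present → met
11. expired items on shelf 2 ≤ 2 → met
Not met: 5 of 11

5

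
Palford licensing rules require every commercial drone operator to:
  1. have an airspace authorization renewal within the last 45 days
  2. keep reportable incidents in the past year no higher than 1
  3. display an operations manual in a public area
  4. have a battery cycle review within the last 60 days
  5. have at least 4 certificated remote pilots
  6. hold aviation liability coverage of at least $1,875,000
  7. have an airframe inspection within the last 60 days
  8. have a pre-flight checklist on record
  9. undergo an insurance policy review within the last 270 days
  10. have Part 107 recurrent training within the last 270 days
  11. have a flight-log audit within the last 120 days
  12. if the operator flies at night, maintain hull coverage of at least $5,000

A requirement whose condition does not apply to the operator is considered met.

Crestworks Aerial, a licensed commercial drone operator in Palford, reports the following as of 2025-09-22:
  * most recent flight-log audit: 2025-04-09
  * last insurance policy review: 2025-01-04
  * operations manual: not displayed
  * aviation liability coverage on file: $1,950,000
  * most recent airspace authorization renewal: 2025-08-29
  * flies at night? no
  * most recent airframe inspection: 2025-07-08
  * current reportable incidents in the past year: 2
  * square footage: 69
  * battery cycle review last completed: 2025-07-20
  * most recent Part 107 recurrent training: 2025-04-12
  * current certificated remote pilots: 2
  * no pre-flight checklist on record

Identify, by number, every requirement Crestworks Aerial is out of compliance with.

2, 3, 4, 5, 7, 8, 11

1. airspace authorization renewal 24 days ago vs limit 45 → met
2. reportable incidents in the past year 2 > 1 → not met
3. operations manual absent → not met
4. battery cycle review 64 days ago vs limit 60 → not met
5. certificated remote pilots 2 < 4 → not met
6. aviation liability coverage $1,950,000 ≥ $1,875,000 → met
7. airframe inspection 76 days ago vs limit 60 → not met
8. pre-flight checklist absent → not met
9. insurance policy review 261 days ago vs limit 270 → met
10. Part 107 recurrent training 163 days ago vs limit 270 → met
11. flight-log audit 166 days ago vs limit 120 → not met
12. condition 'flies at night' does not hold → requirement n/a → met
Not met: 2, 3, 4, 5, 7, 8, 11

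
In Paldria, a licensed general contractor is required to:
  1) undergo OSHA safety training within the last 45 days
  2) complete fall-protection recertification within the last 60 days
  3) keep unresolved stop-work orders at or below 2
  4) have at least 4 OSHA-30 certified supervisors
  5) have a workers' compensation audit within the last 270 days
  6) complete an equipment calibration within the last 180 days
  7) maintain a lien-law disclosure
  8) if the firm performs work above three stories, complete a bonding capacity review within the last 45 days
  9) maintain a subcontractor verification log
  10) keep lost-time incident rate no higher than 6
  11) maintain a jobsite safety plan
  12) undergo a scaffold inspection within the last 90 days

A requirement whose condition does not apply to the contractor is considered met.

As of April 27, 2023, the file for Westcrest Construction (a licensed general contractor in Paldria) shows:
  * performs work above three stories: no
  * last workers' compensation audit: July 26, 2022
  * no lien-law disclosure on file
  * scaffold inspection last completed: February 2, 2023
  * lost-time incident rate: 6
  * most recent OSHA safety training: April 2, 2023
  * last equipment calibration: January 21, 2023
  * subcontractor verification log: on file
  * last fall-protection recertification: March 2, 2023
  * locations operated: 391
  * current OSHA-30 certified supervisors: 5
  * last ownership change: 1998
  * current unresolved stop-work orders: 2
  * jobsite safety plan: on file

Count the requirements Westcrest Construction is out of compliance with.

1. OSHA safety training 25 days ago vs limit 45 → met
2. fall-protection recertification 56 days ago vs limit 60 → met
3. unresolved stop-work orders 2 ≤ 2 → met
4. OSHA-30 certified supervisors 5 ≥ 4 → met
5. workers' compensation audit 275 days ago vs limit 270 → not met
6. equipment calibration 96 days ago vs limit 180 → met
7. lien-law disclosure absent → not met
8. condition 'performs work above three stories' does not hold → requirement n/a → met
9. subcontractor verification log present → met
10. lost-time incident rate 6 ≤ 6 → met
11. jobsite safety plan present → met
12. scaffold inspection 84 days ago vs limit 90 → met
Not met: 2 of 12

2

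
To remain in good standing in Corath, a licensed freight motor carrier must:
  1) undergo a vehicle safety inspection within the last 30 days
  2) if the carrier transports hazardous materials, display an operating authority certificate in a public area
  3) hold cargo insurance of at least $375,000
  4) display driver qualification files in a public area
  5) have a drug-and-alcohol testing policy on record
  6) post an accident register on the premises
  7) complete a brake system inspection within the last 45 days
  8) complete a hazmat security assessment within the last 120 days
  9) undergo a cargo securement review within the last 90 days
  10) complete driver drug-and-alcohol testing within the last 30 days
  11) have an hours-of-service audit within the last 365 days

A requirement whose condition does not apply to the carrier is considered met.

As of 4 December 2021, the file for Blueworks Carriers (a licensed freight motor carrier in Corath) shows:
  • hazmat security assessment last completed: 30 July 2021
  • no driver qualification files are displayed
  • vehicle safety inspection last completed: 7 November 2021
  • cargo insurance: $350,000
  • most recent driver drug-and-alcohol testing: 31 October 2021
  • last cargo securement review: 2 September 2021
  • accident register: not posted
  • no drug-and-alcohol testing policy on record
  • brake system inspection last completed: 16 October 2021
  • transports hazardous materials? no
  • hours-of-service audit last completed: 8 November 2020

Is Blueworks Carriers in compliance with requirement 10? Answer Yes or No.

10. driver drug-and-alcohol testing 34 days ago vs limit 30 → not met

No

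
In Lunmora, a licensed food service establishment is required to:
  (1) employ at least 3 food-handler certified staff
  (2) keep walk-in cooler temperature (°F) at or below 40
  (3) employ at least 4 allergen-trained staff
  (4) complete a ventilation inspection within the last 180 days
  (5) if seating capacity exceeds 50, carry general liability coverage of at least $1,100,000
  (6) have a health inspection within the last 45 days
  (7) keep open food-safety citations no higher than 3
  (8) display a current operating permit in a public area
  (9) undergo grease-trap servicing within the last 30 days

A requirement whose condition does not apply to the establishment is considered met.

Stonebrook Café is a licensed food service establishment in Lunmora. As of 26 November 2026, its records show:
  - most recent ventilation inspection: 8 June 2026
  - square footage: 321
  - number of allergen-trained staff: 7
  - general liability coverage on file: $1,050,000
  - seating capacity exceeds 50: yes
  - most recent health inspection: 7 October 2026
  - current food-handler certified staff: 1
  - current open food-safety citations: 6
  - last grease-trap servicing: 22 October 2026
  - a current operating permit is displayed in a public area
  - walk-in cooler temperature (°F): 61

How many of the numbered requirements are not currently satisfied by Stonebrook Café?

6

1. food-handler certified staff 1 < 3 → not met
2. walk-in cooler temperature (°F) 61 > 40 → not met
3. allergen-trained staff 7 ≥ 4 → met
4. ventilation inspection 171 days ago vs limit 180 → met
5. condition 'seating capacity exceeds 50' holds; general liability coverage $1,050,000 < $1,100,000 → not met
6. health inspection 50 days ago vs limit 45 → not met
7. open food-safety citations 6 > 3 → not met
8. current operating permit present → met
9. grease-trap servicing 35 days ago vs limit 30 → not met
Not met: 6 of 9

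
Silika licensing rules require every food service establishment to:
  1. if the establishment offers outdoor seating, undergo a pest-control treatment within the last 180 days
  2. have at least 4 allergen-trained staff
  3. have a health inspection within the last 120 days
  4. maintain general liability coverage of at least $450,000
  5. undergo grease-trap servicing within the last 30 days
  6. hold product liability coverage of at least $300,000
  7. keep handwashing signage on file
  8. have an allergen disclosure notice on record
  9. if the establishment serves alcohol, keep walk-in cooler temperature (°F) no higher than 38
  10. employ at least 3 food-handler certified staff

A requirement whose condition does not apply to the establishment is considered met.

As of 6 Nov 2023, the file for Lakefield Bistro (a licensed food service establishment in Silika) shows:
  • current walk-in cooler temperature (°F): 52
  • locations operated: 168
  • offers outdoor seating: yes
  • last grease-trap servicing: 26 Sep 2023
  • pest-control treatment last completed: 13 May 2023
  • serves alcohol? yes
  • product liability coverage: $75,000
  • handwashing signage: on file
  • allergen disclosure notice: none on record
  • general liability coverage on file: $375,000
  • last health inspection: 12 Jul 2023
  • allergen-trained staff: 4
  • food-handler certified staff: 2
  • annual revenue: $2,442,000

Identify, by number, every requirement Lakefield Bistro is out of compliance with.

4, 5, 6, 8, 9, 10

1. condition 'offers outdoor seating' holds; pest-control treatment 177 days ago vs limit 180 → met
2. allergen-trained staff 4 ≥ 4 → met
3. health inspection 117 days ago vs limit 120 → met
4. general liability coverage $375,000 < $450,000 → not met
5. grease-trap servicing 41 days ago vs limit 30 → not met
6. product liability coverage $75,000 < $300,000 → not met
7. handwashing signage present → met
8. allergen disclosure notice absent → not met
9. condition 'serves alcohol' holds; walk-in cooler temperature (°F) 52 > 38 → not met
10. food-handler certified staff 2 < 3 → not met
Not met: 4, 5, 6, 8, 9, 10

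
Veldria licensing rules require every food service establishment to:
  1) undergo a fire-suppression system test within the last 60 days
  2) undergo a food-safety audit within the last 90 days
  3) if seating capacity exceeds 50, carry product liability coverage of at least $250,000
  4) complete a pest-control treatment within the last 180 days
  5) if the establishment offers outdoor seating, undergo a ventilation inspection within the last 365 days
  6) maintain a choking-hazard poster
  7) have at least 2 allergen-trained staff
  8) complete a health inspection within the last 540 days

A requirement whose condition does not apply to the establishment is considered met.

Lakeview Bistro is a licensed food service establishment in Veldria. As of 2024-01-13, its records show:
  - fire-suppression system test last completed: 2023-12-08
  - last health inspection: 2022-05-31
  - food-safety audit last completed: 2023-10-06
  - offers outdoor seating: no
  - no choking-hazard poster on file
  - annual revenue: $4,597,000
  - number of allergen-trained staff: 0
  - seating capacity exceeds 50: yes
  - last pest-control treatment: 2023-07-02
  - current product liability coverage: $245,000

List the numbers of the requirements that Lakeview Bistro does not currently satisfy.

2, 3, 4, 6, 7, 8

1. fire-suppression system test 36 days ago vs limit 60 → met
2. food-safety audit 99 days ago vs limit 90 → not met
3. condition 'seating capacity exceeds 50' holds; product liability coverage $245,000 < $250,000 → not met
4. pest-control treatment 195 days ago vs limit 180 → not met
5. condition 'offers outdoor seating' does not hold → requirement n/a → met
6. choking-hazard poster absent → not met
7. allergen-trained staff 0 < 2 → not met
8. health inspection 592 days ago vs limit 540 → not met
Not met: 2, 3, 4, 6, 7, 8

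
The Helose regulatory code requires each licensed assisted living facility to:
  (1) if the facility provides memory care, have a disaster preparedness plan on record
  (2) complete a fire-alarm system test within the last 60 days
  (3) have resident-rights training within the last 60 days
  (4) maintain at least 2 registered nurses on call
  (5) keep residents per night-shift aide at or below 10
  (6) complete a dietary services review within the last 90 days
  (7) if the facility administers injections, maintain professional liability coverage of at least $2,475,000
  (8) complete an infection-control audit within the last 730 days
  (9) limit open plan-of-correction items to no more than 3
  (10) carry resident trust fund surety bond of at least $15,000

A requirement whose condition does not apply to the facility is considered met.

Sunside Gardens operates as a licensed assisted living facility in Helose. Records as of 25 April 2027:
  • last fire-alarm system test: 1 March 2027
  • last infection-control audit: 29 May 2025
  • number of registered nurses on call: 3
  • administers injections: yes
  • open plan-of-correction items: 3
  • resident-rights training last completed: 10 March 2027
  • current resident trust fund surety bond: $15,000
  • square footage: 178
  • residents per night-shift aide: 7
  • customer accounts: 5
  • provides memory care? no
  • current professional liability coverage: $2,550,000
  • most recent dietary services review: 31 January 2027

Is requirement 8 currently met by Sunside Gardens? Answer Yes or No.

Yes

8. infection-control audit 696 days ago vs limit 730 → met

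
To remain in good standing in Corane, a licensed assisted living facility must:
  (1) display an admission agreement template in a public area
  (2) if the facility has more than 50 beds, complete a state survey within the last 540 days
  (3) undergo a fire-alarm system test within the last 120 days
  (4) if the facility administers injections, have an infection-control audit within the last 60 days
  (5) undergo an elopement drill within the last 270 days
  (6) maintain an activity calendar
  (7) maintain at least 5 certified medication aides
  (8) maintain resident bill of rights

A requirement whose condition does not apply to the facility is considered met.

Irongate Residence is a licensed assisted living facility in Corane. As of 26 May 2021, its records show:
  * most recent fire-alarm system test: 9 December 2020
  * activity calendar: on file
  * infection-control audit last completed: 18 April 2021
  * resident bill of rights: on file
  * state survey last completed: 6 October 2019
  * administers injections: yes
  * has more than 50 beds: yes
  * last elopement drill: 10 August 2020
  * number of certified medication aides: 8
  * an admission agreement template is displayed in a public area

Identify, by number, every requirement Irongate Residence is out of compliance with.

2, 3, 5

1. admission agreement template present → met
2. condition 'has more than 50 beds' holds; state survey 598 days ago vs limit 540 → not met
3. fire-alarm system test 168 days ago vs limit 120 → not met
4. condition 'administers injections' holds; infection-control audit 38 days ago vs limit 60 → met
5. elopement drill 289 days ago vs limit 270 → not met
6. activity calendar present → met
7. certified medication aides 8 ≥ 5 → met
8. resident bill of rights present → met
Not met: 2, 3, 5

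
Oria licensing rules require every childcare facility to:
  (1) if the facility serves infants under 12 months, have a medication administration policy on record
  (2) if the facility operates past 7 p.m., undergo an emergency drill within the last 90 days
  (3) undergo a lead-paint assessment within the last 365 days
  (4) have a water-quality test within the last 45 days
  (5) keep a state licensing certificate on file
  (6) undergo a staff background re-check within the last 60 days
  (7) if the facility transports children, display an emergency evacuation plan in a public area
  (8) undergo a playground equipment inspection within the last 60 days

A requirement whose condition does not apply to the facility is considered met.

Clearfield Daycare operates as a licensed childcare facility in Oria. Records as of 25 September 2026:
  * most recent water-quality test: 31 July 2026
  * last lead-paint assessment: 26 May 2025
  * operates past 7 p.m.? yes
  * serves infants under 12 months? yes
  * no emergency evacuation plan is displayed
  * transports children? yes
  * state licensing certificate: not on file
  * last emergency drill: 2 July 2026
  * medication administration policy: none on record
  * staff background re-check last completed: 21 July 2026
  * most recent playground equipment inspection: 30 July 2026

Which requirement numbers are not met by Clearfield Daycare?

1. condition 'serves infants under 12 months' holds; medication administration policy absent → not met
2. condition 'operates past 7 p.m.' holds; emergency drill 85 days ago vs limit 90 → met
3. lead-paint assessment 487 days ago vs limit 365 → not met
4. water-quality test 56 days ago vs limit 45 → not met
5. state licensing certificate absent → not met
6. staff background re-check 66 days ago vs limit 60 → not met
7. condition 'transports children' holds; emergency evacuation plan absent → not met
8. playground equipment inspection 57 days ago vs limit 60 → met
Not met: 1, 3, 4, 5, 6, 7

1, 3, 4, 5, 6, 7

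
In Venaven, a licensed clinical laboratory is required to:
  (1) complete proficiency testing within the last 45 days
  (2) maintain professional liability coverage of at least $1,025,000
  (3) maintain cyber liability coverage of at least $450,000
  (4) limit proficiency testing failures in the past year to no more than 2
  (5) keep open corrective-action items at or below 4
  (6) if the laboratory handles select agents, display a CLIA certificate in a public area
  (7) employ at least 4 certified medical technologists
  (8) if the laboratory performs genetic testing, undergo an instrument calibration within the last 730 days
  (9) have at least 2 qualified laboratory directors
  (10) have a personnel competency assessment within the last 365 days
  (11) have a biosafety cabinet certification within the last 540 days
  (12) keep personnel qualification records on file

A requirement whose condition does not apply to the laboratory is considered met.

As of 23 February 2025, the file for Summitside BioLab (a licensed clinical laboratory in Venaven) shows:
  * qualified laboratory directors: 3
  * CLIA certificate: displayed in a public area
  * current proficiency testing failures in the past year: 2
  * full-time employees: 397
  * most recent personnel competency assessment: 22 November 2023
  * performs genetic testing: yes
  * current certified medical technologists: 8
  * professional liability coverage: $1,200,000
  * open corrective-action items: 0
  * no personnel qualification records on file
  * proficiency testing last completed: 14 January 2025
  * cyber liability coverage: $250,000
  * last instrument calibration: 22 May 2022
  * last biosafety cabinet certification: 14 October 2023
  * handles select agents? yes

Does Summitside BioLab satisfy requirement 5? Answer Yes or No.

5. open corrective-action items 0 ≤ 4 → met

Yes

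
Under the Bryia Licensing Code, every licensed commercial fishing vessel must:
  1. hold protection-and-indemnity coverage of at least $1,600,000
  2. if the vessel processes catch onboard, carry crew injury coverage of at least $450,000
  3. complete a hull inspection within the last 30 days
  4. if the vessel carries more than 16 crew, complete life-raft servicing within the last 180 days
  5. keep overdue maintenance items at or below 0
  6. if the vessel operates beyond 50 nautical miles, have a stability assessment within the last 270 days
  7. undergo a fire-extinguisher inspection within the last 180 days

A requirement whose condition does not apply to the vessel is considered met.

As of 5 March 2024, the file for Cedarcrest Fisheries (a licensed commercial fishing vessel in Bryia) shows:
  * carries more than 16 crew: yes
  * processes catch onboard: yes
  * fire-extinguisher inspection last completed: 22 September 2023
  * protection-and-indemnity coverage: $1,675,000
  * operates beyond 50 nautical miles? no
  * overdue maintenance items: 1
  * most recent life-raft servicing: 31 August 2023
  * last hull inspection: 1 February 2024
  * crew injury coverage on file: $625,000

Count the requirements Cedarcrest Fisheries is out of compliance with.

3

1. protection-and-indemnity coverage $1,675,000 ≥ $1,600,000 → met
2. condition 'processes catch onboard' holds; crew injury coverage $625,000 ≥ $450,000 → met
3. hull inspection 33 days ago vs limit 30 → not met
4. condition 'carries more than 16 crew' holds; life-raft servicing 187 days ago vs limit 180 → not met
5. overdue maintenance items 1 > 0 → not met
6. condition 'operates beyond 50 nautical miles' does not hold → requirement n/a → met
7. fire-extinguisher inspection 165 days ago vs limit 180 → met
Not met: 3 of 7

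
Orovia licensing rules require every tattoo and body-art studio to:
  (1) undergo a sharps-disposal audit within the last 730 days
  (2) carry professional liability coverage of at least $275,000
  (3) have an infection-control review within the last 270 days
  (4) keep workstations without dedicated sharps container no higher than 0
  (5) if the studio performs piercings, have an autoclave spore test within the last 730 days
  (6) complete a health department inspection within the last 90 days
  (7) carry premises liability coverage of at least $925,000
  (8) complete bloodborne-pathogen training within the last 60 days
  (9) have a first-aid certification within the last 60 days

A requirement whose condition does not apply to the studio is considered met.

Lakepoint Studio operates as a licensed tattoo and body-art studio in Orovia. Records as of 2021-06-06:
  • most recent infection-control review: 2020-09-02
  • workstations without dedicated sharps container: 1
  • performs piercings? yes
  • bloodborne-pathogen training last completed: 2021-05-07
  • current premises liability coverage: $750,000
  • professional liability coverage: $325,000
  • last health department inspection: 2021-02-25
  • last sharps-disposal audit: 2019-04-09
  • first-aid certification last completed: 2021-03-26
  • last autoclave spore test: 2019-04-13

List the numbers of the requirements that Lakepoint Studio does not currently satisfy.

1. sharps-disposal audit 789 days ago vs limit 730 → not met
2. professional liability coverage $325,000 ≥ $275,000 → met
3. infection-control review 277 days ago vs limit 270 → not met
4. workstations without dedicated sharps container 1 > 0 → not met
5. condition 'performs piercings' holds; autoclave spore test 785 days ago vs limit 730 → not met
6. health department inspection 101 days ago vs limit 90 → not met
7. premises liability coverage $750,000 < $925,000 → not met
8. bloodborne-pathogen training 30 days ago vs limit 60 → met
9. first-aid certification 72 days ago vs limit 60 → not met
Not met: 1, 3, 4, 5, 6, 7, 9

1, 3, 4, 5, 6, 7, 9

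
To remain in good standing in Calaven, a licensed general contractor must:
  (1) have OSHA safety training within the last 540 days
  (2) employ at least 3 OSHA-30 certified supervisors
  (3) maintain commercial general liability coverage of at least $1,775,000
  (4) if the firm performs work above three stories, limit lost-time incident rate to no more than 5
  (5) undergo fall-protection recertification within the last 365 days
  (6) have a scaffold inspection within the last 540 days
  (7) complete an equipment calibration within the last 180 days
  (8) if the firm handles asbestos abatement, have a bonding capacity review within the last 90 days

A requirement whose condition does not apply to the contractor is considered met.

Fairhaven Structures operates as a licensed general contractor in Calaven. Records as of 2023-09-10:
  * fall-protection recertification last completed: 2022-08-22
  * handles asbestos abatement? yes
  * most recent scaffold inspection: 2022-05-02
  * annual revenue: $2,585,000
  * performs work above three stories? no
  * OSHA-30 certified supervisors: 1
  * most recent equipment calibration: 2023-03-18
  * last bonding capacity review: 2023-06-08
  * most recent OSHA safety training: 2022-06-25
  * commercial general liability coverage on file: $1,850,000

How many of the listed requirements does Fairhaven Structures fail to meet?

1. OSHA safety training 442 days ago vs limit 540 → met
2. OSHA-30 certified supervisors 1 < 3 → not met
3. commercial general liability coverage $1,850,000 ≥ $1,775,000 → met
4. condition 'performs work above three stories' does not hold → requirement n/a → met
5. fall-protection recertification 384 days ago vs limit 365 → not met
6. scaffold inspection 496 days ago vs limit 540 → met
7. equipment calibration 176 days ago vs limit 180 → met
8. condition 'handles asbestos abatement' holds; bonding capacity review 94 days ago vs limit 90 → not met
Not met: 3 of 8

3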